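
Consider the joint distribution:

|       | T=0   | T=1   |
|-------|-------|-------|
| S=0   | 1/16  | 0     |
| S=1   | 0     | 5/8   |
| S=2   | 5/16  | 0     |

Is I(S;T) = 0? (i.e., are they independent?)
Marginal P(S) (row sums):
  P(S=0) = 1/16 + 0 = 1/16
  P(S=1) = 0 + 5/8 = 5/8
  P(S=2) = 5/16 + 0 = 5/16
Marginal P(T) (column sums):
  P(T=0) = 1/16 + 0 + 5/16 = 3/8
  P(T=1) = 0 + 5/8 + 0 = 5/8

S and T are independent iff P(S=i,T=j) = P(S=i)·P(T=j) for every cell.
  P(S=0)·P(T=0) = 1/16 × 3/8 = 3/128, but P(S=0,T=0) = 1/16 ✗

No, S and T are not independent. Quantitatively, I(S;T) > 0:

H(S) = -[(1/16)·log₂(1/16) + (5/8)·log₂(5/8) + (5/16)·log₂(5/16)]
  = 0.2500 + 0.4238 + 0.5244
  = 1.1982 bits
H(T) = -[(3/8)·log₂(3/8) + (5/8)·log₂(5/8)]
  = 0.5306 + 0.4238
  = 0.9544 bits
H(S,T) = -[(1/16)·log₂(1/16) + (5/8)·log₂(5/8) + (5/16)·log₂(5/16)]
  = 0.2500 + 0.4238 + 0.5244
  = 1.1982 bits
I(S;T) = H(S) + H(T) - H(S,T) = 1.1982 + 0.9544 - 1.1982 = 0.9544 bits > 0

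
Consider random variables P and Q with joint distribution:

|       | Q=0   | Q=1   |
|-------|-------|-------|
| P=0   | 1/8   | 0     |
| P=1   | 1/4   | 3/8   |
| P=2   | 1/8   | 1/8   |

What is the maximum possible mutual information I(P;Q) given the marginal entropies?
The upper bound on mutual information is I(P;Q) ≤ min(H(P), H(Q)).

Marginal P(P) (row sums):
  P(P=0) = 1/8 + 0 = 1/8
  P(P=1) = 1/4 + 3/8 = 5/8
  P(P=2) = 1/8 + 1/8 = 1/4
Marginal P(Q) (column sums):
  P(Q=0) = 1/8 + 1/4 + 1/8 = 1/2
  P(Q=1) = 0 + 3/8 + 1/8 = 1/2

H(P) = -[(1/8)·log₂(1/8) + (5/8)·log₂(5/8) + (1/4)·log₂(1/4)]
  = 0.3750 + 0.4238 + 0.5000
  = 1.2988 bits
H(Q) = -[(1/2)·log₂(1/2) + (1/2)·log₂(1/2)]
  = 0.5000 + 0.5000
  = 1.0000 bits

Maximum possible I(P;Q) = min(1.2988, 1.0000) = 1.0000 bits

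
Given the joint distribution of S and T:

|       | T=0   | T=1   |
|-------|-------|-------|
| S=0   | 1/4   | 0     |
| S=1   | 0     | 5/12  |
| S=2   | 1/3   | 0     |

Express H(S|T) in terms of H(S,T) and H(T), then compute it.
H(S|T) = H(S,T) - H(T)

Marginal P(T) (column sums):
  P(T=0) = 1/4 + 0 + 1/3 = 7/12
  P(T=1) = 0 + 5/12 + 0 = 5/12

H(S,T) = -[(1/4)·log₂(1/4) + (5/12)·log₂(5/12) + (1/3)·log₂(1/3)]
  = 0.5000 + 0.5263 + 0.5283
  = 1.5546 bits
H(T) = -[(7/12)·log₂(7/12) + (5/12)·log₂(5/12)]
  = 0.4536 + 0.5263
  = 0.9799 bits

H(S|T) = 1.5546 - 0.9799 = 0.5747 bits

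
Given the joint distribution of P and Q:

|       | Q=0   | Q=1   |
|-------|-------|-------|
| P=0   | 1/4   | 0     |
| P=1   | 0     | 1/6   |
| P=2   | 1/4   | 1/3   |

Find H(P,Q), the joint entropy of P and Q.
H(P,Q) = -Σ P(P,Q) log₂ P(P,Q), summed over the non-zero cells:
H(P,Q) = -[(1/4)·log₂(1/4) + (1/6)·log₂(1/6) + (1/4)·log₂(1/4) + (1/3)·log₂(1/3)]
  = 0.5000 + 0.4308 + 0.5000 + 0.5283
  = 1.9591 bits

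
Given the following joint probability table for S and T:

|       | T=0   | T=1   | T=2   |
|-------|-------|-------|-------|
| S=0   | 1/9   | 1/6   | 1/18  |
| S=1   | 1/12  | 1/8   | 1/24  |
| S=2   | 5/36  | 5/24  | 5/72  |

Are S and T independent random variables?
Marginal P(S) (row sums):
  P(S=0) = 1/9 + 1/6 + 1/18 = 1/3
  P(S=1) = 1/12 + 1/8 + 1/24 = 1/4
  P(S=2) = 5/36 + 5/24 + 5/72 = 5/12
Marginal P(T) (column sums):
  P(T=0) = 1/9 + 1/12 + 5/36 = 1/3
  P(T=1) = 1/6 + 1/8 + 5/24 = 1/2
  P(T=2) = 1/18 + 1/24 + 5/72 = 1/6

S and T are independent iff P(S=i,T=j) = P(S=i)·P(T=j) for every cell.
  P(S=0)·P(T=0) = 1/3 × 1/3 = 1/9 = P(S=0,T=0) ✓
  P(S=0)·P(T=1) = 1/3 × 1/2 = 1/6 = P(S=0,T=1) ✓
  P(S=0)·P(T=2) = 1/3 × 1/6 = 1/18 = P(S=0,T=2) ✓
  P(S=1)·P(T=0) = 1/4 × 1/3 = 1/12 = P(S=1,T=0) ✓
  P(S=1)·P(T=1) = 1/4 × 1/2 = 1/8 = P(S=1,T=1) ✓
  P(S=1)·P(T=2) = 1/4 × 1/6 = 1/24 = P(S=1,T=2) ✓
  P(S=2)·P(T=0) = 5/12 × 1/3 = 5/36 = P(S=2,T=0) ✓
  P(S=2)·P(T=1) = 5/12 × 1/2 = 5/24 = P(S=2,T=1) ✓
  P(S=2)·P(T=2) = 5/12 × 1/6 = 5/72 = P(S=2,T=2) ✓

Yes, S and T are independent: every cell factors, so I(S;T) = 0 bits.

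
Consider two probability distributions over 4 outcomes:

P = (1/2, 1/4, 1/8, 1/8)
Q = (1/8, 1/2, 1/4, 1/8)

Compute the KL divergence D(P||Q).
D(P||Q) = Σ P(i) log₂(P(i)/Q(i))
  i=0: (1/2) × log₂((1/2)/(1/8)) = (1/2) × log₂(4) = 1.0000
  i=1: (1/4) × log₂((1/4)/(1/2)) = (1/4) × log₂(1/2) = -0.2500
  i=2: (1/8) × log₂((1/8)/(1/4)) = (1/8) × log₂(1/2) = -0.1250
  i=3: (1/8) × log₂((1/8)/(1/8)) = (1/8) × log₂(1) = 0.0000
D(P||Q) = 1.0000 - 0.2500 - 0.1250 + 0.0000
  = 0.6250 bits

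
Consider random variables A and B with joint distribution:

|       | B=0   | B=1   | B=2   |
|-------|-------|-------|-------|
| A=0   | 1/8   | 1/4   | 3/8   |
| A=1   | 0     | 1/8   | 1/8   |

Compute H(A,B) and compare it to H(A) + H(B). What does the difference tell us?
Marginal P(A) (row sums):
  P(A=0) = 1/8 + 1/4 + 3/8 = 3/4
  P(A=1) = 0 + 1/8 + 1/8 = 1/4
Marginal P(B) (column sums):
  P(B=0) = 1/8 + 0 = 1/8
  P(B=1) = 1/4 + 1/8 = 3/8
  P(B=2) = 3/8 + 1/8 = 1/2

H(A,B) = -[(1/8)·log₂(1/8) + (1/4)·log₂(1/4) + (3/8)·log₂(3/8) + (1/8)·log₂(1/8) + (1/8)·log₂(1/8)]
  = 0.3750 + 0.5000 + 0.5306 + 0.3750 + 0.3750
  = 2.1556 bits
H(A) = -[(3/4)·log₂(3/4) + (1/4)·log₂(1/4)]
  = 0.3113 + 0.5000
  = 0.8113 bits
H(B) = -[(1/8)·log₂(1/8) + (3/8)·log₂(3/8) + (1/2)·log₂(1/2)]
  = 0.3750 + 0.5306 + 0.5000
  = 1.4056 bits

H(A) + H(B) = 0.8113 + 1.4056 = 2.2169 bits
Difference: H(A) + H(B) - H(A,B) = 2.2169 - 2.1556 = 0.0613 bits = I(A;B)

The difference is the mutual information; it is positive here, so A and B are dependent (knowing one reduces uncertainty about the other by 0.0613 bits).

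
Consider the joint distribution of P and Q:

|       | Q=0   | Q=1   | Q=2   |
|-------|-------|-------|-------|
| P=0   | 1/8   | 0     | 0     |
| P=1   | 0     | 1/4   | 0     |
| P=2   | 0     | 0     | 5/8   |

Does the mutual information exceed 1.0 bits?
Marginal P(P) (row sums):
  P(P=0) = 1/8 + 0 + 0 = 1/8
  P(P=1) = 0 + 1/4 + 0 = 1/4
  P(P=2) = 0 + 0 + 5/8 = 5/8
Marginal P(Q) (column sums):
  P(Q=0) = 1/8 + 0 + 0 = 1/8
  P(Q=1) = 0 + 1/4 + 0 = 1/4
  P(Q=2) = 0 + 0 + 5/8 = 5/8

H(P) = -[(1/8)·log₂(1/8) + (1/4)·log₂(1/4) + (5/8)·log₂(5/8)]
  = 0.3750 + 0.5000 + 0.4238
  = 1.2988 bits
H(Q) = -[(1/8)·log₂(1/8) + (1/4)·log₂(1/4) + (5/8)·log₂(5/8)]
  = 0.3750 + 0.5000 + 0.4238
  = 1.2988 bits
H(P,Q) = -[(1/8)·log₂(1/8) + (1/4)·log₂(1/4) + (5/8)·log₂(5/8)]
  = 0.3750 + 0.5000 + 0.4238
  = 1.2988 bits

I(P;Q) = H(P) + H(Q) - H(P,Q)
  = 1.2988 + 1.2988 - 1.2988
  = 1.2988 bits

Yes. I(P;Q) = 1.2988 bits, which is > 1.0 bits.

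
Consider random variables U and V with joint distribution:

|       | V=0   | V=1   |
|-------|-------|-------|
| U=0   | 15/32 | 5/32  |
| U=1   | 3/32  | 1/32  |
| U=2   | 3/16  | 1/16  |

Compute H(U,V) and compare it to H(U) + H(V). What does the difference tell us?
Marginal P(U) (row sums):
  P(U=0) = 15/32 + 5/32 = 5/8
  P(U=1) = 3/32 + 1/32 = 1/8
  P(U=2) = 3/16 + 1/16 = 1/4
Marginal P(V) (column sums):
  P(V=0) = 15/32 + 3/32 + 3/16 = 3/4
  P(V=1) = 5/32 + 1/32 + 1/16 = 1/4

H(U,V) = -[(15/32)·log₂(15/32) + (5/32)·log₂(5/32) + (3/32)·log₂(3/32) + (1/32)·log₂(1/32) + (3/16)·log₂(3/16) + (1/16)·log₂(1/16)]
  = 0.5124 + 0.4184 + 0.3202 + 0.1563 + 0.4528 + 0.2500
  = 2.1101 bits
H(U) = -[(5/8)·log₂(5/8) + (1/8)·log₂(1/8) + (1/4)·log₂(1/4)]
  = 0.4238 + 0.3750 + 0.5000
  = 1.2988 bits
H(V) = -[(3/4)·log₂(3/4) + (1/4)·log₂(1/4)]
  = 0.3113 + 0.5000
  = 0.8113 bits

H(U) + H(V) = 1.2988 + 0.8113 = 2.1101 bits
Difference: H(U) + H(V) - H(U,V) = 2.1101 - 2.1101 = 0.0000 bits = I(U;V)

The difference is the mutual information; it is 0 here, so U and V are independent (the joint entropy equals the sum of the marginal entropies).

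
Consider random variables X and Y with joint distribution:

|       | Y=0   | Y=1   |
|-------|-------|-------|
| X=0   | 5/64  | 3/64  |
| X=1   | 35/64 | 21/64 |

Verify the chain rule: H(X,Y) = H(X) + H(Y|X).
Left side:
H(X,Y) = -[(5/64)·log₂(5/64) + (3/64)·log₂(3/64) + (35/64)·log₂(35/64) + (21/64)·log₂(21/64)]
  = 0.2873 + 0.2070 + 0.4762 + 0.5275
  = 1.4980 bits

Right side:
Marginal P(X) (row sums):
  P(X=0) = 5/64 + 3/64 = 1/8
  P(X=1) = 35/64 + 21/64 = 7/8
H(X) = -[(1/8)·log₂(1/8) + (7/8)·log₂(7/8)]
  = 0.3750 + 0.1686
  = 0.5436 bits
H(Y|X) = -Σ P(X,Y)·log₂ P(Y|X), where P(Y|X) = P(X,Y) / P(X)
  (X=0,Y=0): P(Y|X) = (5/64)/(1/8) = 5/8;  -(5/64)·log₂(5/8) = 0.0530
  (X=0,Y=1): P(Y|X) = (3/64)/(1/8) = 3/8;  -(3/64)·log₂(3/8) = 0.0663
  (X=1,Y=0): P(Y|X) = (35/64)/(7/8) = 5/8;  -(35/64)·log₂(5/8) = 0.3708
  (X=1,Y=1): P(Y|X) = (21/64)/(7/8) = 3/8;  -(21/64)·log₂(3/8) = 0.4643
H(Y|X) = 0.0530 + 0.0663 + 0.3708 + 0.4643
  = 0.9544 bits
H(X) + H(Y|X) = 0.5436 + 0.9544 = 1.4980 bits

Both sides equal 1.4980 bits, so the chain rule holds ✓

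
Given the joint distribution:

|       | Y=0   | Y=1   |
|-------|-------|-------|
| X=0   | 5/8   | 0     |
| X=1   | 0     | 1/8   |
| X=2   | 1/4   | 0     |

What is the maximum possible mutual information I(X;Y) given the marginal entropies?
The upper bound on mutual information is I(X;Y) ≤ min(H(X), H(Y)).

Marginal P(X) (row sums):
  P(X=0) = 5/8 + 0 = 5/8
  P(X=1) = 0 + 1/8 = 1/8
  P(X=2) = 1/4 + 0 = 1/4
Marginal P(Y) (column sums):
  P(Y=0) = 5/8 + 0 + 1/4 = 7/8
  P(Y=1) = 0 + 1/8 + 0 = 1/8

H(X) = -[(5/8)·log₂(5/8) + (1/8)·log₂(1/8) + (1/4)·log₂(1/4)]
  = 0.4238 + 0.3750 + 0.5000
  = 1.2988 bits
H(Y) = -[(7/8)·log₂(7/8) + (1/8)·log₂(1/8)]
  = 0.1686 + 0.3750
  = 0.5436 bits

Maximum possible I(X;Y) = min(1.2988, 0.5436) = 0.5436 bits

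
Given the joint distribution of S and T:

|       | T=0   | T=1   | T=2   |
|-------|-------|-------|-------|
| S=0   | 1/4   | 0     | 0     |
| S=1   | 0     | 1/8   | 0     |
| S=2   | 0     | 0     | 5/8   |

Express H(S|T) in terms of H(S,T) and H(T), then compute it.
H(S|T) = H(S,T) - H(T)

Marginal P(T) (column sums):
  P(T=0) = 1/4 + 0 + 0 = 1/4
  P(T=1) = 0 + 1/8 + 0 = 1/8
  P(T=2) = 0 + 0 + 5/8 = 5/8

H(S,T) = -[(1/4)·log₂(1/4) + (1/8)·log₂(1/8) + (5/8)·log₂(5/8)]
  = 0.5000 + 0.3750 + 0.4238
  = 1.2988 bits
H(T) = -[(1/4)·log₂(1/4) + (1/8)·log₂(1/8) + (5/8)·log₂(5/8)]
  = 0.5000 + 0.3750 + 0.4238
  = 1.2988 bits

H(S|T) = 1.2988 - 1.2988 = 0.0000 bits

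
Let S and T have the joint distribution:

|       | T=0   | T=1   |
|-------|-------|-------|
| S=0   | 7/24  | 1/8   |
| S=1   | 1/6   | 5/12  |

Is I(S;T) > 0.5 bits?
Marginal P(S) (row sums):
  P(S=0) = 7/24 + 1/8 = 5/12
  P(S=1) = 1/6 + 5/12 = 7/12
Marginal P(T) (column sums):
  P(T=0) = 7/24 + 1/6 = 11/24
  P(T=1) = 1/8 + 5/12 = 13/24

H(S) = -[(5/12)·log₂(5/12) + (7/12)·log₂(7/12)]
  = 0.5263 + 0.4536
  = 0.9799 bits
H(T) = -[(11/24)·log₂(11/24) + (13/24)·log₂(13/24)]
  = 0.5159 + 0.4791
  = 0.9950 bits
H(S,T) = -[(7/24)·log₂(7/24) + (1/8)·log₂(1/8) + (1/6)·log₂(1/6) + (5/12)·log₂(5/12)]
  = 0.5185 + 0.3750 + 0.4308 + 0.5263
  = 1.8506 bits

I(S;T) = H(S) + H(T) - H(S,T)
  = 0.9799 + 0.9950 - 1.8506
  = 0.1243 bits

No. I(S;T) = 0.1243 bits, which is ≤ 0.5 bits.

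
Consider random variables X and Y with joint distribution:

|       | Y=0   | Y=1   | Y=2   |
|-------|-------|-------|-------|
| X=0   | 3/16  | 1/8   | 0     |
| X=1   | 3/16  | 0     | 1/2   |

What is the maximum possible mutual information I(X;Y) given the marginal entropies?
The upper bound on mutual information is I(X;Y) ≤ min(H(X), H(Y)).

Marginal P(X) (row sums):
  P(X=0) = 3/16 + 1/8 + 0 = 5/16
  P(X=1) = 3/16 + 0 + 1/2 = 11/16
Marginal P(Y) (column sums):
  P(Y=0) = 3/16 + 3/16 = 3/8
  P(Y=1) = 1/8 + 0 = 1/8
  P(Y=2) = 0 + 1/2 = 1/2

H(X) = -[(5/16)·log₂(5/16) + (11/16)·log₂(11/16)]
  = 0.5244 + 0.3716
  = 0.8960 bits
H(Y) = -[(3/8)·log₂(3/8) + (1/8)·log₂(1/8) + (1/2)·log₂(1/2)]
  = 0.5306 + 0.3750 + 0.5000
  = 1.4056 bits

Maximum possible I(X;Y) = min(0.8960, 1.4056) = 0.8960 bits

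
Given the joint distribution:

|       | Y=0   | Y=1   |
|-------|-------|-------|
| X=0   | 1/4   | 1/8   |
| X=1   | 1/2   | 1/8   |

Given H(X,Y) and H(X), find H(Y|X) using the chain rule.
From the chain rule: H(X,Y) = H(X) + H(Y|X)
Therefore: H(Y|X) = H(X,Y) - H(X)

H(X,Y) = -[(1/4)·log₂(1/4) + (1/8)·log₂(1/8) + (1/2)·log₂(1/2) + (1/8)·log₂(1/8)]
  = 0.5000 + 0.3750 + 0.5000 + 0.3750
  = 1.7500 bits
Marginal P(X) (row sums):
  P(X=0) = 1/4 + 1/8 = 3/8
  P(X=1) = 1/2 + 1/8 = 5/8
H(X) = -[(3/8)·log₂(3/8) + (5/8)·log₂(5/8)]
  = 0.5306 + 0.4238
  = 0.9544 bits

H(Y|X) = 1.7500 - 0.9544 = 0.7956 bits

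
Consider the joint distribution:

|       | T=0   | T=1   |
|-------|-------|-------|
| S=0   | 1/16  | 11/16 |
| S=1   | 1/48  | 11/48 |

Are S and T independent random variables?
Marginal P(S) (row sums):
  P(S=0) = 1/16 + 11/16 = 3/4
  P(S=1) = 1/48 + 11/48 = 1/4
Marginal P(T) (column sums):
  P(T=0) = 1/16 + 1/48 = 1/12
  P(T=1) = 11/16 + 11/48 = 11/12

S and T are independent iff P(S=i,T=j) = P(S=i)·P(T=j) for every cell.
  P(S=0)·P(T=0) = 3/4 × 1/12 = 1/16 = P(S=0,T=0) ✓
  P(S=0)·P(T=1) = 3/4 × 11/12 = 11/16 = P(S=0,T=1) ✓
  P(S=1)·P(T=0) = 1/4 × 1/12 = 1/48 = P(S=1,T=0) ✓
  P(S=1)·P(T=1) = 1/4 × 11/12 = 11/48 = P(S=1,T=1) ✓

Yes, S and T are independent: every cell factors, so I(S;T) = 0 bits.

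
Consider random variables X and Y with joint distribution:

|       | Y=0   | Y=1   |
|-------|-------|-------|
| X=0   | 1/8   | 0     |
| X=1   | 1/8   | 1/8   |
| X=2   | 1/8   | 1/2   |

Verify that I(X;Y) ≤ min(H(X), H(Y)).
Marginal P(X) (row sums):
  P(X=0) = 1/8 + 0 = 1/8
  P(X=1) = 1/8 + 1/8 = 1/4
  P(X=2) = 1/8 + 1/2 = 5/8
Marginal P(Y) (column sums):
  P(Y=0) = 1/8 + 1/8 + 1/8 = 3/8
  P(Y=1) = 0 + 1/8 + 1/2 = 5/8

H(X) = -[(1/8)·log₂(1/8) + (1/4)·log₂(1/4) + (5/8)·log₂(5/8)]
  = 0.3750 + 0.5000 + 0.4238
  = 1.2988 bits
H(Y) = -[(3/8)·log₂(3/8) + (5/8)·log₂(5/8)]
  = 0.5306 + 0.4238
  = 0.9544 bits
H(X,Y) = -[(1/8)·log₂(1/8) + (1/8)·log₂(1/8) + (1/8)·log₂(1/8) + (1/8)·log₂(1/8) + (1/2)·log₂(1/2)]
  = 0.3750 + 0.3750 + 0.3750 + 0.3750 + 0.5000
  = 2.0000 bits

I(X;Y) = H(X) + H(Y) - H(X,Y)
  = 1.2988 + 0.9544 - 2.0000
  = 0.2532 bits

min(H(X), H(Y)) = min(1.2988, 0.9544) = 0.9544 bits
Since 0.2532 ≤ 0.9544, the bound is satisfied ✓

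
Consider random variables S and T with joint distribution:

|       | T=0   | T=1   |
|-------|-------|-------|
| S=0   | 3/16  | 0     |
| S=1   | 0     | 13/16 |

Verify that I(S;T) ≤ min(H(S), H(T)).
Marginal P(S) (row sums):
  P(S=0) = 3/16 + 0 = 3/16
  P(S=1) = 0 + 13/16 = 13/16
Marginal P(T) (column sums):
  P(T=0) = 3/16 + 0 = 3/16
  P(T=1) = 0 + 13/16 = 13/16

H(S) = -[(3/16)·log₂(3/16) + (13/16)·log₂(13/16)]
  = 0.4528 + 0.2434
  = 0.6962 bits
H(T) = -[(3/16)·log₂(3/16) + (13/16)·log₂(13/16)]
  = 0.4528 + 0.2434
  = 0.6962 bits
H(S,T) = -[(3/16)·log₂(3/16) + (13/16)·log₂(13/16)]
  = 0.4528 + 0.2434
  = 0.6962 bits

I(S;T) = H(S) + H(T) - H(S,T)
  = 0.6962 + 0.6962 - 0.6962
  = 0.6962 bits

min(H(S), H(T)) = min(0.6962, 0.6962) = 0.6962 bits
Since 0.6962 ≤ 0.6962, the bound is satisfied ✓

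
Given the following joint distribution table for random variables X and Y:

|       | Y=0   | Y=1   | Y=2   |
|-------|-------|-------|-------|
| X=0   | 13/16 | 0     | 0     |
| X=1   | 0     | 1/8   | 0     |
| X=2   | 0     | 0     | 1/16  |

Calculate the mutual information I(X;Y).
Marginal P(X) (row sums):
  P(X=0) = 13/16 + 0 + 0 = 13/16
  P(X=1) = 0 + 1/8 + 0 = 1/8
  P(X=2) = 0 + 0 + 1/16 = 1/16
Marginal P(Y) (column sums):
  P(Y=0) = 13/16 + 0 + 0 = 13/16
  P(Y=1) = 0 + 1/8 + 0 = 1/8
  P(Y=2) = 0 + 0 + 1/16 = 1/16

H(X) = -[(13/16)·log₂(13/16) + (1/8)·log₂(1/8) + (1/16)·log₂(1/16)]
  = 0.2434 + 0.3750 + 0.2500
  = 0.8684 bits
H(Y) = -[(13/16)·log₂(13/16) + (1/8)·log₂(1/8) + (1/16)·log₂(1/16)]
  = 0.2434 + 0.3750 + 0.2500
  = 0.8684 bits
H(X,Y) = -[(13/16)·log₂(13/16) + (1/8)·log₂(1/8) + (1/16)·log₂(1/16)]
  = 0.2434 + 0.3750 + 0.2500
  = 0.8684 bits

I(X;Y) = H(X) + H(Y) - H(X,Y)
  = 0.8684 + 0.8684 - 0.8684
  = 0.8684 bits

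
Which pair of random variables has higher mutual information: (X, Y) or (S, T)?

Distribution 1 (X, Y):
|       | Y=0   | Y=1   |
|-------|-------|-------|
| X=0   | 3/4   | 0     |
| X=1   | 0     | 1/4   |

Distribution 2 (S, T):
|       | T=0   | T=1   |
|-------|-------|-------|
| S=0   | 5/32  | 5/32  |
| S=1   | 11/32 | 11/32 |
Distribution 1 (X, Y):
Marginal P(X) (row sums):
  P(X=0) = 3/4 + 0 = 3/4
  P(X=1) = 0 + 1/4 = 1/4
Marginal P(Y) (column sums):
  P(Y=0) = 3/4 + 0 = 3/4
  P(Y=1) = 0 + 1/4 = 1/4

H(X) = -[(3/4)·log₂(3/4) + (1/4)·log₂(1/4)]
  = 0.3113 + 0.5000
  = 0.8113 bits
H(Y) = -[(3/4)·log₂(3/4) + (1/4)·log₂(1/4)]
  = 0.3113 + 0.5000
  = 0.8113 bits
H(X,Y) = -[(3/4)·log₂(3/4) + (1/4)·log₂(1/4)]
  = 0.3113 + 0.5000
  = 0.8113 bits

I(X;Y) = H(X) + H(Y) - H(X,Y)
  = 0.8113 + 0.8113 - 0.8113
  = 0.8113 bits

Distribution 2 (S, T):
Marginal P(S) (row sums):
  P(S=0) = 5/32 + 5/32 = 5/16
  P(S=1) = 11/32 + 11/32 = 11/16
Marginal P(T) (column sums):
  P(T=0) = 5/32 + 11/32 = 1/2
  P(T=1) = 5/32 + 11/32 = 1/2

H(S) = -[(5/16)·log₂(5/16) + (11/16)·log₂(11/16)]
  = 0.5244 + 0.3716
  = 0.8960 bits
H(T) = -[(1/2)·log₂(1/2) + (1/2)·log₂(1/2)]
  = 0.5000 + 0.5000
  = 1.0000 bits
H(S,T) = -[(5/32)·log₂(5/32) + (5/32)·log₂(5/32) + (11/32)·log₂(11/32) + (11/32)·log₂(11/32)]
  = 0.4184 + 0.4184 + 0.5296 + 0.5296
  = 1.8960 bits

I(S;T) = H(S) + H(T) - H(S,T)
  = 0.8960 + 1.0000 - 1.8960
  = 0.0000 bits

I(X;Y) = 0.8113 bits > I(S;T) = 0.0000 bits, so (X, Y) has the higher mutual information (stronger dependence).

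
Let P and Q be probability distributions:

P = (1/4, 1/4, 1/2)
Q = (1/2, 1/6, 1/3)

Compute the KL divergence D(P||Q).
D(P||Q) = Σ P(i) log₂(P(i)/Q(i))
  i=0: (1/4) × log₂((1/4)/(1/2)) = (1/4) × log₂(1/2) = -0.2500
  i=1: (1/4) × log₂((1/4)/(1/6)) = (1/4) × log₂(3/2) = 0.1462
  i=2: (1/2) × log₂((1/2)/(1/3)) = (1/2) × log₂(3/2) = 0.2925
D(P||Q) = -0.2500 + 0.1462 + 0.2925
  = 0.1887 bits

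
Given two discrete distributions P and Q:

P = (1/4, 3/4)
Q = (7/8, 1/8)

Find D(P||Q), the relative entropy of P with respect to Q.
D(P||Q) = Σ P(i) log₂(P(i)/Q(i))
  i=0: (1/4) × log₂((1/4)/(7/8)) = (1/4) × log₂(2/7) = -0.4518
  i=1: (3/4) × log₂((3/4)/(1/8)) = (3/4) × log₂(6) = 1.9387
D(P||Q) = -0.4518 + 1.9387
  = 1.4869 bits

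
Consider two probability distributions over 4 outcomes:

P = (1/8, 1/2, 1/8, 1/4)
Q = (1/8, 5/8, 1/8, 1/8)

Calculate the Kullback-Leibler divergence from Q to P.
D(P||Q) = Σ P(i) log₂(P(i)/Q(i))
  i=0: (1/8) × log₂((1/8)/(1/8)) = (1/8) × log₂(1) = 0.0000
  i=1: (1/2) × log₂((1/2)/(5/8)) = (1/2) × log₂(4/5) = -0.1610
  i=2: (1/8) × log₂((1/8)/(1/8)) = (1/8) × log₂(1) = 0.0000
  i=3: (1/4) × log₂((1/4)/(1/8)) = (1/4) × log₂(2) = 0.2500
D(P||Q) = 0.0000 - 0.1610 + 0.0000 + 0.2500
  = 0.0890 bits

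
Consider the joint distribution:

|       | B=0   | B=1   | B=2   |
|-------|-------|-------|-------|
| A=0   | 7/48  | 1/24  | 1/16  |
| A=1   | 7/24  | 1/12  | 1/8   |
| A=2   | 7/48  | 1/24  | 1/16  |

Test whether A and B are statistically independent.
Marginal P(A) (row sums):
  P(A=0) = 7/48 + 1/24 + 1/16 = 1/4
  P(A=1) = 7/24 + 1/12 + 1/8 = 1/2
  P(A=2) = 7/48 + 1/24 + 1/16 = 1/4
Marginal P(B) (column sums):
  P(B=0) = 7/48 + 7/24 + 7/48 = 7/12
  P(B=1) = 1/24 + 1/12 + 1/24 = 1/6
  P(B=2) = 1/16 + 1/8 + 1/16 = 1/4

A and B are independent iff P(A=i,B=j) = P(A=i)·P(B=j) for every cell.
  P(A=0)·P(B=0) = 1/4 × 7/12 = 7/48 = P(A=0,B=0) ✓
  P(A=0)·P(B=1) = 1/4 × 1/6 = 1/24 = P(A=0,B=1) ✓
  P(A=0)·P(B=2) = 1/4 × 1/4 = 1/16 = P(A=0,B=2) ✓
  P(A=1)·P(B=0) = 1/2 × 7/12 = 7/24 = P(A=1,B=0) ✓
  P(A=1)·P(B=1) = 1/2 × 1/6 = 1/12 = P(A=1,B=1) ✓
  P(A=1)·P(B=2) = 1/2 × 1/4 = 1/8 = P(A=1,B=2) ✓
  P(A=2)·P(B=0) = 1/4 × 7/12 = 7/48 = P(A=2,B=0) ✓
  P(A=2)·P(B=1) = 1/4 × 1/6 = 1/24 = P(A=2,B=1) ✓
  P(A=2)·P(B=2) = 1/4 × 1/4 = 1/16 = P(A=2,B=2) ✓

Yes, A and B are independent: every cell factors, so I(A;B) = 0 bits.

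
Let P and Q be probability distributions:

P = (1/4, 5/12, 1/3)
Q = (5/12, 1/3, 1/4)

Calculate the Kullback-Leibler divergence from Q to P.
D(P||Q) = Σ P(i) log₂(P(i)/Q(i))
  i=0: (1/4) × log₂((1/4)/(5/12)) = (1/4) × log₂(3/5) = -0.1842
  i=1: (5/12) × log₂((5/12)/(1/3)) = (5/12) × log₂(5/4) = 0.1341
  i=2: (1/3) × log₂((1/3)/(1/4)) = (1/3) × log₂(4/3) = 0.1383
D(P||Q) = -0.1842 + 0.1341 + 0.1383
  = 0.0882 bits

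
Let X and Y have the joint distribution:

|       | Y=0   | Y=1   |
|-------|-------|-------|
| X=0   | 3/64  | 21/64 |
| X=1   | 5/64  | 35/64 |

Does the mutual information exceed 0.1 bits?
Marginal P(X) (row sums):
  P(X=0) = 3/64 + 21/64 = 3/8
  P(X=1) = 5/64 + 35/64 = 5/8
Marginal P(Y) (column sums):
  P(Y=0) = 3/64 + 5/64 = 1/8
  P(Y=1) = 21/64 + 35/64 = 7/8

H(X) = -[(3/8)·log₂(3/8) + (5/8)·log₂(5/8)]
  = 0.5306 + 0.4238
  = 0.9544 bits
H(Y) = -[(1/8)·log₂(1/8) + (7/8)·log₂(7/8)]
  = 0.3750 + 0.1686
  = 0.5436 bits
H(X,Y) = -[(3/64)·log₂(3/64) + (21/64)·log₂(21/64) + (5/64)·log₂(5/64) + (35/64)·log₂(35/64)]
  = 0.2070 + 0.5275 + 0.2873 + 0.4762
  = 1.4980 bits

I(X;Y) = H(X) + H(Y) - H(X,Y)
  = 0.9544 + 0.5436 - 1.4980
  = 0.0000 bits

No. I(X;Y) = 0.0000 bits, which is ≤ 0.1 bits.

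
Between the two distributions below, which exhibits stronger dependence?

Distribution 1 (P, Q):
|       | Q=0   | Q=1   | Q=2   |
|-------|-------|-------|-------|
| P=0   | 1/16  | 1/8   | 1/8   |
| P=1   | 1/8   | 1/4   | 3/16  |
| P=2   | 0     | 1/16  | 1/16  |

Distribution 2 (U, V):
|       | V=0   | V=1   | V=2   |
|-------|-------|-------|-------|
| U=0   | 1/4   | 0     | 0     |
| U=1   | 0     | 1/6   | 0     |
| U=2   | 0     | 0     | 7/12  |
Distribution 1 (P, Q):
Marginal P(P) (row sums):
  P(P=0) = 1/16 + 1/8 + 1/8 = 5/16
  P(P=1) = 1/8 + 1/4 + 3/16 = 9/16
  P(P=2) = 0 + 1/16 + 1/16 = 1/8
Marginal P(Q) (column sums):
  P(Q=0) = 1/16 + 1/8 + 0 = 3/16
  P(Q=1) = 1/8 + 1/4 + 1/16 = 7/16
  P(Q=2) = 1/8 + 3/16 + 1/16 = 3/8

H(P) = -[(5/16)·log₂(5/16) + (9/16)·log₂(9/16) + (1/8)·log₂(1/8)]
  = 0.5244 + 0.4669 + 0.3750
  = 1.3663 bits
H(Q) = -[(3/16)·log₂(3/16) + (7/16)·log₂(7/16) + (3/8)·log₂(3/8)]
  = 0.4528 + 0.5218 + 0.5306
  = 1.5052 bits
H(P,Q) = -[(1/16)·log₂(1/16) + (1/8)·log₂(1/8) + (1/8)·log₂(1/8) + (1/8)·log₂(1/8) + (1/4)·log₂(1/4) + (3/16)·log₂(3/16) + (1/16)·log₂(1/16) + (1/16)·log₂(1/16)]
  = 0.2500 + 0.3750 + 0.3750 + 0.3750 + 0.5000 + 0.4528 + 0.2500 + 0.2500
  = 2.8278 bits

I(P;Q) = H(P) + H(Q) - H(P,Q)
  = 1.3663 + 1.5052 - 2.8278
  = 0.0437 bits

Distribution 2 (U, V):
Marginal P(U) (row sums):
  P(U=0) = 1/4 + 0 + 0 = 1/4
  P(U=1) = 0 + 1/6 + 0 = 1/6
  P(U=2) = 0 + 0 + 7/12 = 7/12
Marginal P(V) (column sums):
  P(V=0) = 1/4 + 0 + 0 = 1/4
  P(V=1) = 0 + 1/6 + 0 = 1/6
  P(V=2) = 0 + 0 + 7/12 = 7/12

H(U) = -[(1/4)·log₂(1/4) + (1/6)·log₂(1/6) + (7/12)·log₂(7/12)]
  = 0.5000 + 0.4308 + 0.4536
  = 1.3844 bits
H(V) = -[(1/4)·log₂(1/4) + (1/6)·log₂(1/6) + (7/12)·log₂(7/12)]
  = 0.5000 + 0.4308 + 0.4536
  = 1.3844 bits
H(U,V) = -[(1/4)·log₂(1/4) + (1/6)·log₂(1/6) + (7/12)·log₂(7/12)]
  = 0.5000 + 0.4308 + 0.4536
  = 1.3844 bits

I(U;V) = H(U) + H(V) - H(U,V)
  = 1.3844 + 1.3844 - 1.3844
  = 1.3844 bits

I(U;V) = 1.3844 bits > I(P;Q) = 0.0437 bits, so (U, V) has the higher mutual information (stronger dependence).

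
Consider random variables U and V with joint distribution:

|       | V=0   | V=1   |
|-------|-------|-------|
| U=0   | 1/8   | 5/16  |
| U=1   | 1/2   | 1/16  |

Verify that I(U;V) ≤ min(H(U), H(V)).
Marginal P(U) (row sums):
  P(U=0) = 1/8 + 5/16 = 7/16
  P(U=1) = 1/2 + 1/16 = 9/16
Marginal P(V) (column sums):
  P(V=0) = 1/8 + 1/2 = 5/8
  P(V=1) = 5/16 + 1/16 = 3/8

H(U) = -[(7/16)·log₂(7/16) + (9/16)·log₂(9/16)]
  = 0.5218 + 0.4669
  = 0.9887 bits
H(V) = -[(5/8)·log₂(5/8) + (3/8)·log₂(3/8)]
  = 0.4238 + 0.5306
  = 0.9544 bits
H(U,V) = -[(1/8)·log₂(1/8) + (5/16)·log₂(5/16) + (1/2)·log₂(1/2) + (1/16)·log₂(1/16)]
  = 0.3750 + 0.5244 + 0.5000 + 0.2500
  = 1.6494 bits

I(U;V) = H(U) + H(V) - H(U,V)
  = 0.9887 + 0.9544 - 1.6494
  = 0.2937 bits

min(H(U), H(V)) = min(0.9887, 0.9544) = 0.9544 bits
Since 0.2937 ≤ 0.9544, the bound is satisfied ✓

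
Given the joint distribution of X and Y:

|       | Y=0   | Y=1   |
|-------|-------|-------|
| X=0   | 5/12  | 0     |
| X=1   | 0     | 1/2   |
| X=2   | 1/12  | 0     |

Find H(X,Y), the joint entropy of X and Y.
H(X,Y) = -Σ P(X,Y) log₂ P(X,Y), summed over the non-zero cells:
H(X,Y) = -[(5/12)·log₂(5/12) + (1/2)·log₂(1/2) + (1/12)·log₂(1/12)]
  = 0.5263 + 0.5000 + 0.2987
  = 1.3250 bits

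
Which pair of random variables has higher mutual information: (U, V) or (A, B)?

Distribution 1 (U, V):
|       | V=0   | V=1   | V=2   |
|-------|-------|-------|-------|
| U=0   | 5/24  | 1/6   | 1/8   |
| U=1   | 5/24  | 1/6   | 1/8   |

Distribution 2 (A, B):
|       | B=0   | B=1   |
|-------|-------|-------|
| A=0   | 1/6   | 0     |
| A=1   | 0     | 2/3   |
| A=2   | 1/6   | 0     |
Distribution 1 (U, V):
Marginal P(U) (row sums):
  P(U=0) = 5/24 + 1/6 + 1/8 = 1/2
  P(U=1) = 5/24 + 1/6 + 1/8 = 1/2
Marginal P(V) (column sums):
  P(V=0) = 5/24 + 5/24 = 5/12
  P(V=1) = 1/6 + 1/6 = 1/3
  P(V=2) = 1/8 + 1/8 = 1/4

H(U) = -[(1/2)·log₂(1/2) + (1/2)·log₂(1/2)]
  = 0.5000 + 0.5000
  = 1.0000 bits
H(V) = -[(5/12)·log₂(5/12) + (1/3)·log₂(1/3) + (1/4)·log₂(1/4)]
  = 0.5263 + 0.5283 + 0.5000
  = 1.5546 bits
H(U,V) = -[(5/24)·log₂(5/24) + (1/6)·log₂(1/6) + (1/8)·log₂(1/8) + (5/24)·log₂(5/24) + (1/6)·log₂(1/6) + (1/8)·log₂(1/8)]
  = 0.4715 + 0.4308 + 0.3750 + 0.4715 + 0.4308 + 0.3750
  = 2.5546 bits

I(U;V) = H(U) + H(V) - H(U,V)
  = 1.0000 + 1.5546 - 2.5546
  = 0.0000 bits

Distribution 2 (A, B):
Marginal P(A) (row sums):
  P(A=0) = 1/6 + 0 = 1/6
  P(A=1) = 0 + 2/3 = 2/3
  P(A=2) = 1/6 + 0 = 1/6
Marginal P(B) (column sums):
  P(B=0) = 1/6 + 0 + 1/6 = 1/3
  P(B=1) = 0 + 2/3 + 0 = 2/3

H(A) = -[(1/6)·log₂(1/6) + (2/3)·log₂(2/3) + (1/6)·log₂(1/6)]
  = 0.4308 + 0.3900 + 0.4308
  = 1.2516 bits
H(B) = -[(1/3)·log₂(1/3) + (2/3)·log₂(2/3)]
  = 0.5283 + 0.3900
  = 0.9183 bits
H(A,B) = -[(1/6)·log₂(1/6) + (2/3)·log₂(2/3) + (1/6)·log₂(1/6)]
  = 0.4308 + 0.3900 + 0.4308
  = 1.2516 bits

I(A;B) = H(A) + H(B) - H(A,B)
  = 1.2516 + 0.9183 - 1.2516
  = 0.9183 bits

I(A;B) = 0.9183 bits > I(U;V) = 0.0000 bits, so (A, B) has the higher mutual information (stronger dependence).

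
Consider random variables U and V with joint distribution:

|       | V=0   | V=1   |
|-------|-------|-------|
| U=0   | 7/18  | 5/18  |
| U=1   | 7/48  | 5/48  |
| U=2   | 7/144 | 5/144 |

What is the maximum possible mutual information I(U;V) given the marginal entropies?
The upper bound on mutual information is I(U;V) ≤ min(H(U), H(V)).

Marginal P(U) (row sums):
  P(U=0) = 7/18 + 5/18 = 2/3
  P(U=1) = 7/48 + 5/48 = 1/4
  P(U=2) = 7/144 + 5/144 = 1/12
Marginal P(V) (column sums):
  P(V=0) = 7/18 + 7/48 + 7/144 = 7/12
  P(V=1) = 5/18 + 5/48 + 5/144 = 5/12

H(U) = -[(2/3)·log₂(2/3) + (1/4)·log₂(1/4) + (1/12)·log₂(1/12)]
  = 0.3900 + 0.5000 + 0.2987
  = 1.1887 bits
H(V) = -[(7/12)·log₂(7/12) + (5/12)·log₂(5/12)]
  = 0.4536 + 0.5263
  = 0.9799 bits

Maximum possible I(U;V) = min(1.1887, 0.9799) = 0.9799 bits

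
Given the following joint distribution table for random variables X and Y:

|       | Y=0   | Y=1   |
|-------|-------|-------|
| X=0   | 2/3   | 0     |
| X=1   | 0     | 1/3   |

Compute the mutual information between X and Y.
Marginal P(X) (row sums):
  P(X=0) = 2/3 + 0 = 2/3
  P(X=1) = 0 + 1/3 = 1/3
Marginal P(Y) (column sums):
  P(Y=0) = 2/3 + 0 = 2/3
  P(Y=1) = 0 + 1/3 = 1/3

H(X) = -[(2/3)·log₂(2/3) + (1/3)·log₂(1/3)]
  = 0.3900 + 0.5283
  = 0.9183 bits
H(Y) = -[(2/3)·log₂(2/3) + (1/3)·log₂(1/3)]
  = 0.3900 + 0.5283
  = 0.9183 bits
H(X,Y) = -[(2/3)·log₂(2/3) + (1/3)·log₂(1/3)]
  = 0.3900 + 0.5283
  = 0.9183 bits

I(X;Y) = H(X) + H(Y) - H(X,Y)
  = 0.9183 + 0.9183 - 0.9183
  = 0.9183 bits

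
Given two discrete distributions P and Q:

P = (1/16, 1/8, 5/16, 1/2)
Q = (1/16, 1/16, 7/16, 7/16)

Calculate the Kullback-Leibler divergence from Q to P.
D(P||Q) = Σ P(i) log₂(P(i)/Q(i))
  i=0: (1/16) × log₂((1/16)/(1/16)) = (1/16) × log₂(1) = 0.0000
  i=1: (1/8) × log₂((1/8)/(1/16)) = (1/8) × log₂(2) = 0.1250
  i=2: (5/16) × log₂((5/16)/(7/16)) = (5/16) × log₂(5/7) = -0.1517
  i=3: (1/2) × log₂((1/2)/(7/16)) = (1/2) × log₂(8/7) = 0.0963
D(P||Q) = 0.0000 + 0.1250 - 0.1517 + 0.0963
  = 0.0696 bits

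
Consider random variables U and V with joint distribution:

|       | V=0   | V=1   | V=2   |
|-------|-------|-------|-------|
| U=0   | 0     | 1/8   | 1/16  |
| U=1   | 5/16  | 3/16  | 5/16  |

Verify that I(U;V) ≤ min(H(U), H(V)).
Marginal P(U) (row sums):
  P(U=0) = 0 + 1/8 + 1/16 = 3/16
  P(U=1) = 5/16 + 3/16 + 5/16 = 13/16
Marginal P(V) (column sums):
  P(V=0) = 0 + 5/16 = 5/16
  P(V=1) = 1/8 + 3/16 = 5/16
  P(V=2) = 1/16 + 5/16 = 3/8

H(U) = -[(3/16)·log₂(3/16) + (13/16)·log₂(13/16)]
  = 0.4528 + 0.2434
  = 0.6962 bits
H(V) = -[(5/16)·log₂(5/16) + (5/16)·log₂(5/16) + (3/8)·log₂(3/8)]
  = 0.5244 + 0.5244 + 0.5306
  = 1.5794 bits
H(U,V) = -[(1/8)·log₂(1/8) + (1/16)·log₂(1/16) + (5/16)·log₂(5/16) + (3/16)·log₂(3/16) + (5/16)·log₂(5/16)]
  = 0.3750 + 0.2500 + 0.5244 + 0.4528 + 0.5244
  = 2.1266 bits

I(U;V) = H(U) + H(V) - H(U,V)
  = 0.6962 + 1.5794 - 2.1266
  = 0.1490 bits

min(H(U), H(V)) = min(0.6962, 1.5794) = 0.6962 bits
Since 0.1490 ≤ 0.6962, the bound is satisfied ✓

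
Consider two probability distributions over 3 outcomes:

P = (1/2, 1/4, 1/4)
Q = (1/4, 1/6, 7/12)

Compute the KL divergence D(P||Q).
D(P||Q) = Σ P(i) log₂(P(i)/Q(i))
  i=0: (1/2) × log₂((1/2)/(1/4)) = (1/2) × log₂(2) = 0.5000
  i=1: (1/4) × log₂((1/4)/(1/6)) = (1/4) × log₂(3/2) = 0.1462
  i=2: (1/4) × log₂((1/4)/(7/12)) = (1/4) × log₂(3/7) = -0.3056
D(P||Q) = 0.5000 + 0.1462 - 0.3056
  = 0.3406 bits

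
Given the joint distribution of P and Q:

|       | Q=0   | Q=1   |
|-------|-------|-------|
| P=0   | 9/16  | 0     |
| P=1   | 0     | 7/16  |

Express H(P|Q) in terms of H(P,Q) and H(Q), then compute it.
H(P|Q) = H(P,Q) - H(Q)

Marginal P(Q) (column sums):
  P(Q=0) = 9/16 + 0 = 9/16
  P(Q=1) = 0 + 7/16 = 7/16

H(P,Q) = -[(9/16)·log₂(9/16) + (7/16)·log₂(7/16)]
  = 0.4669 + 0.5218
  = 0.9887 bits
H(Q) = -[(9/16)·log₂(9/16) + (7/16)·log₂(7/16)]
  = 0.4669 + 0.5218
  = 0.9887 bits

H(P|Q) = 0.9887 - 0.9887 = 0.0000 bits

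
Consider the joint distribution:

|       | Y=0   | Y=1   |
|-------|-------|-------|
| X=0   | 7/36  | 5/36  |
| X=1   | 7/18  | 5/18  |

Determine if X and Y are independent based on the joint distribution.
Marginal P(X) (row sums):
  P(X=0) = 7/36 + 5/36 = 1/3
  P(X=1) = 7/18 + 5/18 = 2/3
Marginal P(Y) (column sums):
  P(Y=0) = 7/36 + 7/18 = 7/12
  P(Y=1) = 5/36 + 5/18 = 5/12

X and Y are independent iff P(X=i,Y=j) = P(X=i)·P(Y=j) for every cell.
  P(X=0)·P(Y=0) = 1/3 × 7/12 = 7/36 = P(X=0,Y=0) ✓
  P(X=0)·P(Y=1) = 1/3 × 5/12 = 5/36 = P(X=0,Y=1) ✓
  P(X=1)·P(Y=0) = 2/3 × 7/12 = 7/18 = P(X=1,Y=0) ✓
  P(X=1)·P(Y=1) = 2/3 × 5/12 = 5/18 = P(X=1,Y=1) ✓

Yes, X and Y are independent: every cell factors, so I(X;Y) = 0 bits.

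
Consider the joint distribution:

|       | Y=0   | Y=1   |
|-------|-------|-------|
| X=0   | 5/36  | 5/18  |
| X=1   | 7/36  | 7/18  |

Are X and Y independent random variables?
Marginal P(X) (row sums):
  P(X=0) = 5/36 + 5/18 = 5/12
  P(X=1) = 7/36 + 7/18 = 7/12
Marginal P(Y) (column sums):
  P(Y=0) = 5/36 + 7/36 = 1/3
  P(Y=1) = 5/18 + 7/18 = 2/3

X and Y are independent iff P(X=i,Y=j) = P(X=i)·P(Y=j) for every cell.
  P(X=0)·P(Y=0) = 5/12 × 1/3 = 5/36 = P(X=0,Y=0) ✓
  P(X=0)·P(Y=1) = 5/12 × 2/3 = 5/18 = P(X=0,Y=1) ✓
  P(X=1)·P(Y=0) = 7/12 × 1/3 = 7/36 = P(X=1,Y=0) ✓
  P(X=1)·P(Y=1) = 7/12 × 2/3 = 7/18 = P(X=1,Y=1) ✓

Yes, X and Y are independent: every cell factors, so I(X;Y) = 0 bits.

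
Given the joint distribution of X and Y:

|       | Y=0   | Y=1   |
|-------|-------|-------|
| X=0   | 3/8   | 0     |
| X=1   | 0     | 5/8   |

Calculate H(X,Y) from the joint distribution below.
H(X,Y) = -Σ P(X,Y) log₂ P(X,Y), summed over the non-zero cells:
H(X,Y) = -[(3/8)·log₂(3/8) + (5/8)·log₂(5/8)]
  = 0.5306 + 0.4238
  = 0.9544 bits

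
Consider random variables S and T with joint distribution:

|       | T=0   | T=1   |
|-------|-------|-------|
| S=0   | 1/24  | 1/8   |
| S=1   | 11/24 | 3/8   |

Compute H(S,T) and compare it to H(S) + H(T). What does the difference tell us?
Marginal P(S) (row sums):
  P(S=0) = 1/24 + 1/8 = 1/6
  P(S=1) = 11/24 + 3/8 = 5/6
Marginal P(T) (column sums):
  P(T=0) = 1/24 + 11/24 = 1/2
  P(T=1) = 1/8 + 3/8 = 1/2

H(S,T) = -[(1/24)·log₂(1/24) + (1/8)·log₂(1/8) + (11/24)·log₂(11/24) + (3/8)·log₂(3/8)]
  = 0.1910 + 0.3750 + 0.5159 + 0.5306
  = 1.6125 bits
H(S) = -[(1/6)·log₂(1/6) + (5/6)·log₂(5/6)]
  = 0.4308 + 0.2192
  = 0.6500 bits
H(T) = -[(1/2)·log₂(1/2) + (1/2)·log₂(1/2)]
  = 0.5000 + 0.5000
  = 1.0000 bits

H(S) + H(T) = 0.6500 + 1.0000 = 1.6500 bits
Difference: H(S) + H(T) - H(S,T) = 1.6500 - 1.6125 = 0.0375 bits = I(S;T)

The difference is the mutual information; it is positive here, so S and T are dependent (knowing one reduces uncertainty about the other by 0.0375 bits).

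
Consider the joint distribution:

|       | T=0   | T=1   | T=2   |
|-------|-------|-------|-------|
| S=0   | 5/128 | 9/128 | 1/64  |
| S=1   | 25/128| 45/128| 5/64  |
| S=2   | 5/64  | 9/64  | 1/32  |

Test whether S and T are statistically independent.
Marginal P(S) (row sums):
  P(S=0) = 5/128 + 9/128 + 1/64 = 1/8
  P(S=1) = 25/128 + 45/128 + 5/64 = 5/8
  P(S=2) = 5/64 + 9/64 + 1/32 = 1/4
Marginal P(T) (column sums):
  P(T=0) = 5/128 + 25/128 + 5/64 = 5/16
  P(T=1) = 9/128 + 45/128 + 9/64 = 9/16
  P(T=2) = 1/64 + 5/64 + 1/32 = 1/8

S and T are independent iff P(S=i,T=j) = P(S=i)·P(T=j) for every cell.
  P(S=0)·P(T=0) = 1/8 × 5/16 = 5/128 = P(S=0,T=0) ✓
  P(S=0)·P(T=1) = 1/8 × 9/16 = 9/128 = P(S=0,T=1) ✓
  P(S=0)·P(T=2) = 1/8 × 1/8 = 1/64 = P(S=0,T=2) ✓
  P(S=1)·P(T=0) = 5/8 × 5/16 = 25/128 = P(S=1,T=0) ✓
  P(S=1)·P(T=1) = 5/8 × 9/16 = 45/128 = P(S=1,T=1) ✓
  P(S=1)·P(T=2) = 5/8 × 1/8 = 5/64 = P(S=1,T=2) ✓
  P(S=2)·P(T=0) = 1/4 × 5/16 = 5/64 = P(S=2,T=0) ✓
  P(S=2)·P(T=1) = 1/4 × 9/16 = 9/64 = P(S=2,T=1) ✓
  P(S=2)·P(T=2) = 1/4 × 1/8 = 1/32 = P(S=2,T=2) ✓

Yes, S and T are independent: every cell factors, so I(S;T) = 0 bits.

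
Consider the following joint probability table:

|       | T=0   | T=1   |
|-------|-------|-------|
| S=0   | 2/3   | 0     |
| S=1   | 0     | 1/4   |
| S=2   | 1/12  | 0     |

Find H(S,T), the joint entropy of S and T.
H(S,T) = -Σ P(S,T) log₂ P(S,T), summed over the non-zero cells:
H(S,T) = -[(2/3)·log₂(2/3) + (1/4)·log₂(1/4) + (1/12)·log₂(1/12)]
  = 0.3900 + 0.5000 + 0.2987
  = 1.1887 bits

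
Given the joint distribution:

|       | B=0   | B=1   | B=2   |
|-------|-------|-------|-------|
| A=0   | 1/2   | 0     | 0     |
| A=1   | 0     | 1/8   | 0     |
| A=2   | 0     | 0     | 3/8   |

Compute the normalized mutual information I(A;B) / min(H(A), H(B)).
Marginal P(A) (row sums):
  P(A=0) = 1/2 + 0 + 0 = 1/2
  P(A=1) = 0 + 1/8 + 0 = 1/8
  P(A=2) = 0 + 0 + 3/8 = 3/8
Marginal P(B) (column sums):
  P(B=0) = 1/2 + 0 + 0 = 1/2
  P(B=1) = 0 + 1/8 + 0 = 1/8
  P(B=2) = 0 + 0 + 3/8 = 3/8

H(A) = -[(1/2)·log₂(1/2) + (1/8)·log₂(1/8) + (3/8)·log₂(3/8)]
  = 0.5000 + 0.3750 + 0.5306
  = 1.4056 bits
H(B) = -[(1/2)·log₂(1/2) + (1/8)·log₂(1/8) + (3/8)·log₂(3/8)]
  = 0.5000 + 0.3750 + 0.5306
  = 1.4056 bits
H(A,B) = -[(1/2)·log₂(1/2) + (1/8)·log₂(1/8) + (3/8)·log₂(3/8)]
  = 0.5000 + 0.3750 + 0.5306
  = 1.4056 bits

I(A;B) = H(A) + H(B) - H(A,B)
  = 1.4056 + 1.4056 - 1.4056
  = 1.4056 bits

min(H(A), H(B)) = min(1.4056, 1.4056) = 1.4056 bits
Normalized MI = 1.4056 / 1.4056 = 1.0000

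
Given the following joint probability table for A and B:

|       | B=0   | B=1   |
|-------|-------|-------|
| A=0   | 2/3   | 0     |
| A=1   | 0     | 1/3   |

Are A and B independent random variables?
Marginal P(A) (row sums):
  P(A=0) = 2/3 + 0 = 2/3
  P(A=1) = 0 + 1/3 = 1/3
Marginal P(B) (column sums):
  P(B=0) = 2/3 + 0 = 2/3
  P(B=1) = 0 + 1/3 = 1/3

A and B are independent iff P(A=i,B=j) = P(A=i)·P(B=j) for every cell.
  P(A=0)·P(B=0) = 2/3 × 2/3 = 4/9, but P(A=0,B=0) = 2/3 ✗

No, A and B are not independent. Quantitatively, I(A;B) > 0:

H(A) = -[(2/3)·log₂(2/3) + (1/3)·log₂(1/3)]
  = 0.3900 + 0.5283
  = 0.9183 bits
H(B) = -[(2/3)·log₂(2/3) + (1/3)·log₂(1/3)]
  = 0.3900 + 0.5283
  = 0.9183 bits
H(A,B) = -[(2/3)·log₂(2/3) + (1/3)·log₂(1/3)]
  = 0.3900 + 0.5283
  = 0.9183 bits
I(A;B) = H(A) + H(B) - H(A,B) = 0.9183 + 0.9183 - 0.9183 = 0.9183 bits > 0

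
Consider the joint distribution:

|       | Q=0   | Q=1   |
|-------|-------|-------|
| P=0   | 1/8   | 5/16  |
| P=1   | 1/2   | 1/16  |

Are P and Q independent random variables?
Marginal P(P) (row sums):
  P(P=0) = 1/8 + 5/16 = 7/16
  P(P=1) = 1/2 + 1/16 = 9/16
Marginal P(Q) (column sums):
  P(Q=0) = 1/8 + 1/2 = 5/8
  P(Q=1) = 5/16 + 1/16 = 3/8

P and Q are independent iff P(P=i,Q=j) = P(P=i)·P(Q=j) for every cell.
  P(P=0)·P(Q=0) = 7/16 × 5/8 = 35/128, but P(P=0,Q=0) = 1/8 ✗

No, P and Q are not independent. Quantitatively, I(P;Q) > 0:

H(P) = -[(7/16)·log₂(7/16) + (9/16)·log₂(9/16)]
  = 0.5218 + 0.4669
  = 0.9887 bits
H(Q) = -[(5/8)·log₂(5/8) + (3/8)·log₂(3/8)]
  = 0.4238 + 0.5306
  = 0.9544 bits
H(P,Q) = -[(1/8)·log₂(1/8) + (5/16)·log₂(5/16) + (1/2)·log₂(1/2) + (1/16)·log₂(1/16)]
  = 0.3750 + 0.5244 + 0.5000 + 0.2500
  = 1.6494 bits
I(P;Q) = H(P) + H(Q) - H(P,Q) = 0.9887 + 0.9544 - 1.6494 = 0.2937 bits > 0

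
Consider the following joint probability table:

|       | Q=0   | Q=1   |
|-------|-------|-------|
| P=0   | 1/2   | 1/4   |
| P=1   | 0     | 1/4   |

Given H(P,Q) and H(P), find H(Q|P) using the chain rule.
From the chain rule: H(P,Q) = H(P) + H(Q|P)
Therefore: H(Q|P) = H(P,Q) - H(P)

H(P,Q) = -[(1/2)·log₂(1/2) + (1/4)·log₂(1/4) + (1/4)·log₂(1/4)]
  = 0.5000 + 0.5000 + 0.5000
  = 1.5000 bits
Marginal P(P) (row sums):
  P(P=0) = 1/2 + 1/4 = 3/4
  P(P=1) = 0 + 1/4 = 1/4
H(P) = -[(3/4)·log₂(3/4) + (1/4)·log₂(1/4)]
  = 0.3113 + 0.5000
  = 0.8113 bits

H(Q|P) = 1.5000 - 0.8113 = 0.6887 bits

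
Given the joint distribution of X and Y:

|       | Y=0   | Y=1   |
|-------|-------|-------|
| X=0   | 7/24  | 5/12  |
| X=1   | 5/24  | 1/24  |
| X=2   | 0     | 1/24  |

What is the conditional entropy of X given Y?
Marginal P(Y) (column sums):
  P(Y=0) = 7/24 + 5/24 + 0 = 1/2
  P(Y=1) = 5/12 + 1/24 + 1/24 = 1/2

H(X|Y) = -Σ P(X,Y)·log₂ P(X|Y), where P(X|Y) = P(X,Y) / P(Y)
  (cells with P(X,Y) = 0 contribute 0)
  (X=0,Y=0): P(X|Y) = (7/24)/(1/2) = 7/12;  -(7/24)·log₂(7/12) = 0.2268
  (X=0,Y=1): P(X|Y) = (5/12)/(1/2) = 5/6;  -(5/12)·log₂(5/6) = 0.1096
  (X=1,Y=0): P(X|Y) = (5/24)/(1/2) = 5/12;  -(5/24)·log₂(5/12) = 0.2631
  (X=1,Y=1): P(X|Y) = (1/24)/(1/2) = 1/12;  -(1/24)·log₂(1/12) = 0.1494
  (X=2,Y=1): P(X|Y) = (1/24)/(1/2) = 1/12;  -(1/24)·log₂(1/12) = 0.1494
H(X|Y) = 0.2268 + 0.1096 + 0.2631 + 0.1494 + 0.1494
  = 0.8983 bits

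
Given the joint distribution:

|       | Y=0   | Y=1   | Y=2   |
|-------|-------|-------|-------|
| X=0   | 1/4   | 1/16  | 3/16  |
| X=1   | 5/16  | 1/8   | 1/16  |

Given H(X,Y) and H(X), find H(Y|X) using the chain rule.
From the chain rule: H(X,Y) = H(X) + H(Y|X)
Therefore: H(Y|X) = H(X,Y) - H(X)

H(X,Y) = -[(1/4)·log₂(1/4) + (1/16)·log₂(1/16) + (3/16)·log₂(3/16) + (5/16)·log₂(5/16) + (1/8)·log₂(1/8) + (1/16)·log₂(1/16)]
  = 0.5000 + 0.2500 + 0.4528 + 0.5244 + 0.3750 + 0.2500
  = 2.3522 bits
Marginal P(X) (row sums):
  P(X=0) = 1/4 + 1/16 + 3/16 = 1/2
  P(X=1) = 5/16 + 1/8 + 1/16 = 1/2
H(X) = -[(1/2)·log₂(1/2) + (1/2)·log₂(1/2)]
  = 0.5000 + 0.5000
  = 1.0000 bits

H(Y|X) = 2.3522 - 1.0000 = 1.3522 bits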